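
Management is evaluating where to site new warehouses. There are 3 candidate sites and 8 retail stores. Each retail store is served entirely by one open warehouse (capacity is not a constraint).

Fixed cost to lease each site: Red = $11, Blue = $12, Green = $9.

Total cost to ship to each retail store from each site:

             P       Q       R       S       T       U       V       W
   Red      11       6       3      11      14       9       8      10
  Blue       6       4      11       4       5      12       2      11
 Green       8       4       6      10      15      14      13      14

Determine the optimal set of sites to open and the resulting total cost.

For any fixed open set, each retail store goes to its cheapest open site; total = fixed + service.
{Red, Blue}: P→Blue 6, Q→Blue 4, R→Red 3, S→Blue 4, T→Blue 5, U→Red 9, V→Blue 2, W→Red 10. Service 43; fixed 23; total 66.
{Blue}: service 55 + fixed 12 = 67
{Blue, Green}: service 50 + fixed 21 = 71
{Red, Blue, Green}: service 43 + fixed 32 = 75
No other subset beats 66.

Open Red and Blue; minimum total cost 66.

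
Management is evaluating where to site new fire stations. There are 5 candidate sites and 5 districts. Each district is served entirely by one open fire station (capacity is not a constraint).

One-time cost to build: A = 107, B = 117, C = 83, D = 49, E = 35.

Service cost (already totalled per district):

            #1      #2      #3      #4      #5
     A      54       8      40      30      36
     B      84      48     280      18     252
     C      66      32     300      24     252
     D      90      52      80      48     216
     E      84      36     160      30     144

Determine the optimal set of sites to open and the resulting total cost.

For any fixed open set, each district goes to its cheapest open site; total = fixed + service.
{A}: #1→A 54, #2→A 8, #3→A 40, #4→A 30, #5→A 36. Service 168; fixed 107; total 275.
{A, E}: service 168 + fixed 142 = 310
{A, D}: service 168 + fixed 156 = 324
{A, B, C, D, E}: service 156 + fixed 391 = 547
No other subset beats 275.

Open A only; minimum total cost 275.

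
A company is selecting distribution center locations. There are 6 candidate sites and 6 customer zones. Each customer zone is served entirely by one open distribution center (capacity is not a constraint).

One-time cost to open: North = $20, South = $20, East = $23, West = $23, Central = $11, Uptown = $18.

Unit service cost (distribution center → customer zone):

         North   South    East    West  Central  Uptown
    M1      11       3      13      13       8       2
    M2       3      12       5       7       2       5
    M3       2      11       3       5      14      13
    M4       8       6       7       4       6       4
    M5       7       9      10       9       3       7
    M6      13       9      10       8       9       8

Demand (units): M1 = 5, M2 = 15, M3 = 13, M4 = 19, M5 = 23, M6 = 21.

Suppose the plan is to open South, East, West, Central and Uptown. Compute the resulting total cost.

Total cost: 487

Each customer zone is assigned to its cheapest site among the open ones.
{South, East, West, Central, Uptown}: M1→Uptown 2·5=10, M2→Central 2·15=30, M3→East 3·13=39, M4→West 4·19=76, M5→Central 3·23=69, M6→West 8·21=168. Service 392; fixed 95; total 487.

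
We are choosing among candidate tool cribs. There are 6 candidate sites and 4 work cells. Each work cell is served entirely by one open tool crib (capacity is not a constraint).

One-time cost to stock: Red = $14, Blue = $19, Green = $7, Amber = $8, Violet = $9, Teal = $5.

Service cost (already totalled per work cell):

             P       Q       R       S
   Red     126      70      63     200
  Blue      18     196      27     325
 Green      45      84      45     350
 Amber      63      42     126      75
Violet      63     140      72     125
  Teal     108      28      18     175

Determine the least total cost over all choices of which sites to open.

Minimum total cost: 171

For any fixed open set, each work cell goes to its cheapest open site; total = fixed + service.
{Blue, Amber, Teal}: P→Blue 18, Q→Teal 28, R→Teal 18, S→Amber 75. Service 139; fixed 32; total 171.
{Blue, Green, Amber, Teal}: service 139 + fixed 39 = 178
{Blue, Amber, Violet, Teal}: service 139 + fixed 41 = 180
{Red, Blue, Green, Amber, Violet, Teal}: service 139 + fixed 62 = 201
No other subset beats 171.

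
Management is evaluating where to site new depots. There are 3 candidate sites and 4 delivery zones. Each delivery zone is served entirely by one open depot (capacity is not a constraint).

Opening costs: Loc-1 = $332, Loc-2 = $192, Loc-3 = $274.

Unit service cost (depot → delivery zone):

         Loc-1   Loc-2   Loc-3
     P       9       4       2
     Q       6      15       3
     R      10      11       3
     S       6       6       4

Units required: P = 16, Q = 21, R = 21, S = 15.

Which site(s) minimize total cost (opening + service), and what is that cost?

Open Loc-3 only; minimum total cost 492.

For any fixed open set, each delivery zone goes to its cheapest open site; total = fixed + service.
{Loc-3}: P→Loc-3 2·16=32, Q→Loc-3 3·21=63, R→Loc-3 3·21=63, S→Loc-3 4·15=60. Service 218; fixed 274; total 492.
{Loc-2, Loc-3}: service 218 + fixed 466 = 684
{Loc-1, Loc-3}: service 218 + fixed 606 = 824
{Loc-1, Loc-2, Loc-3}: service 218 + fixed 798 = 1016
No other subset beats 492.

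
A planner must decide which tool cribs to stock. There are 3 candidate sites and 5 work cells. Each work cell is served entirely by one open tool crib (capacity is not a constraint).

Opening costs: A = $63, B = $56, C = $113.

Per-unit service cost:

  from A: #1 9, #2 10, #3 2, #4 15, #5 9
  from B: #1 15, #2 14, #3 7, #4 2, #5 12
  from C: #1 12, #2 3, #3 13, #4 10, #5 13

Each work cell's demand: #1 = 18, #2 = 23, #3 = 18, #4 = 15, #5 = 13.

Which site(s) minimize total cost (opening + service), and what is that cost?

For any fixed open set, each work cell goes to its cheapest open site; total = fixed + service.
{A, B, C}: #1→A 9·18=162, #2→C 3·23=69, #3→A 2·18=36, #4→B 2·15=30, #5→A 9·13=117. Service 414; fixed 232; total 646.
{A, B}: service 575 + fixed 119 = 694
{A, C}: service 534 + fixed 176 = 710
{B}: service 904 + fixed 56 = 960
(All 7 nonempty subsets were checked; A, B and C is lowest.)

Open A, B and C; minimum total cost 646.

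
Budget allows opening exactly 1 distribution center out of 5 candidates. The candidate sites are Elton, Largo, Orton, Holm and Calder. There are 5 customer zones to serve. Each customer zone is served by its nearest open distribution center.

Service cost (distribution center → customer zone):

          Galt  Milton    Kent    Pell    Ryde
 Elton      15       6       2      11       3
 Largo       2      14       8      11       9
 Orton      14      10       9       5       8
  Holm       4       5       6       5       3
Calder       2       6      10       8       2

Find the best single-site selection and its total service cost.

With exactly 1 open, each customer zone uses its cheapest among the chosen.
{Holm}: Galt→Holm 4, Milton→Holm 5, Kent→Holm 6, Pell→Holm 5, Ryde→Holm 3. Service cost 23.
{Calder}: service cost 28
{Elton}: service cost 37
Among all 5 size-1 choices, {Holm} is lowest.

Choose Holm only; total service cost 23.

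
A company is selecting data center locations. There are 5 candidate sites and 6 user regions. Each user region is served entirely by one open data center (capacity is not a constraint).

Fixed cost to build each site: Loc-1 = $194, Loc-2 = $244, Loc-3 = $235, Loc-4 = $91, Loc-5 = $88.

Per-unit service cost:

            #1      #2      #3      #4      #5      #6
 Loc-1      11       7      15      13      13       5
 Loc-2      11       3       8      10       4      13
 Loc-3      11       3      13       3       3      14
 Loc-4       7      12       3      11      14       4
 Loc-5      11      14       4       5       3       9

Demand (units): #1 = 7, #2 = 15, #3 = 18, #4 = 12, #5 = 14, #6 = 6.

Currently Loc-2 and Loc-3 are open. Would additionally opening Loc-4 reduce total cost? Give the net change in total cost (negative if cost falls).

Current service cost with {Loc-2, Loc-3}: 422.
Adding Loc-4: each user region re-picks its cheapest; new service cost 250, saving 172.
Extra fixed cost: 91. Net change = 91 − 172 = -81.
(Totals: 901 → 820.)

Yes — net change −81 (cost falls by 81).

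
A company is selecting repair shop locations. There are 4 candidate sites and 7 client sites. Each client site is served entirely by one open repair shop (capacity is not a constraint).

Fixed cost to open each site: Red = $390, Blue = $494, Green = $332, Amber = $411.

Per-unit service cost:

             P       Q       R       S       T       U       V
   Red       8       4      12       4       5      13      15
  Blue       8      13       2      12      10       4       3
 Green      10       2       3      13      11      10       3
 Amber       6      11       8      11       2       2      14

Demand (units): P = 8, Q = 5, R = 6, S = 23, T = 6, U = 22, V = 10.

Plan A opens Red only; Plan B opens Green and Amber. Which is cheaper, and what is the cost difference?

Plan A: {Red}: P→Red 8·8=64, Q→Red 4·5=20, R→Red 12·6=72, S→Red 4·23=92, T→Red 5·6=30, U→Red 13·22=286, V→Red 15·10=150. Service 714; fixed 390; total 1104.
Plan B: {Green, Amber}: P→Amber 6·8=48, Q→Green 2·5=10, R→Green 3·6=18, S→Amber 11·23=253, T→Amber 2·6=12, U→Amber 2·22=44, V→Green 3·10=30. Service 415; fixed 743; total 1158.
Difference: |1104 − 1158| = 54.

Plan A is cheaper by 54.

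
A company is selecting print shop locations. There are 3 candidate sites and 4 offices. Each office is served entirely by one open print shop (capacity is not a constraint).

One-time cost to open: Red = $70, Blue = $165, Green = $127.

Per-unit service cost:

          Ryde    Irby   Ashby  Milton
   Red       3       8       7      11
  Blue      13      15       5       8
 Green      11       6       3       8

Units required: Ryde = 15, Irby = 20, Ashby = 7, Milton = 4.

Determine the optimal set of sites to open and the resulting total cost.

For any fixed open set, each office goes to its cheapest open site; total = fixed + service.
{Red}: Ryde→Red 3·15=45, Irby→Red 8·20=160, Ashby→Red 7·7=49, Milton→Red 11·4=44. Service 298; fixed 70; total 368.
{Red, Green}: service 218 + fixed 197 = 415
{Green}: service 338 + fixed 127 = 465
{Red, Blue, Green}: service 218 + fixed 362 = 580
(All 7 nonempty subsets were checked; Red only is lowest.)

Open Red only; minimum total cost 368.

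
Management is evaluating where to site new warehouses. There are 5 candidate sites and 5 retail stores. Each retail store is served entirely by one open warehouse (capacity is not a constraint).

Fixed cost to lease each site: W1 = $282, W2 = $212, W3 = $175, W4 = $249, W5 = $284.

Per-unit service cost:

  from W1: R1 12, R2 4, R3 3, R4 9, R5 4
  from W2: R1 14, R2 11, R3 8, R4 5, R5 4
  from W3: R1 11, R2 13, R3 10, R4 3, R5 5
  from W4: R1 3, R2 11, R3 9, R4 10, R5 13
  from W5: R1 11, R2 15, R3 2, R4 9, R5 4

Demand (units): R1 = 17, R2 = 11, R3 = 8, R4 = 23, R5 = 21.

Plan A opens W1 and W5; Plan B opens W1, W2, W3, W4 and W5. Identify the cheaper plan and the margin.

Plan A is cheaper by 362.

Plan A: {W1, W5}: R1→W5 11·17=187, R2→W1 4·11=44, R3→W5 2·8=16, R4→W1 9·23=207, R5→W1 4·21=84. Service 538; fixed 566; total 1104.
Plan B: {W1, W2, W3, W4, W5}: R1→W4 3·17=51, R2→W1 4·11=44, R3→W5 2·8=16, R4→W3 3·23=69, R5→W1 4·21=84. Service 264; fixed 1202; total 1466.
Difference: |1104 − 1466| = 362.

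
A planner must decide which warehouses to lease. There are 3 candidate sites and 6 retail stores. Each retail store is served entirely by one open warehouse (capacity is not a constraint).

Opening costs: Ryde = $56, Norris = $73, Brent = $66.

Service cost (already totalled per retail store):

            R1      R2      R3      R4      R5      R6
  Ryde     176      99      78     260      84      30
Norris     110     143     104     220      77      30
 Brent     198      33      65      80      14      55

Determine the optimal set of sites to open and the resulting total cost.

For any fixed open set, each retail store goes to its cheapest open site; total = fixed + service.
{Norris, Brent}: R1→Norris 110, R2→Brent 33, R3→Brent 65, R4→Brent 80, R5→Brent 14, R6→Norris 30. Service 332; fixed 139; total 471.
{Brent}: R1→Brent 198, R2→Brent 33, R3→Brent 65, R4→Brent 80, R5→Brent 14, R6→Brent 55. Service 445; fixed 66; total 511.
{Ryde, Brent}: service 398 + fixed 122 = 520
{Ryde, Norris, Brent}: service 332 + fixed 195 = 527
No other subset beats 471.

Open Norris and Brent; minimum total cost 471.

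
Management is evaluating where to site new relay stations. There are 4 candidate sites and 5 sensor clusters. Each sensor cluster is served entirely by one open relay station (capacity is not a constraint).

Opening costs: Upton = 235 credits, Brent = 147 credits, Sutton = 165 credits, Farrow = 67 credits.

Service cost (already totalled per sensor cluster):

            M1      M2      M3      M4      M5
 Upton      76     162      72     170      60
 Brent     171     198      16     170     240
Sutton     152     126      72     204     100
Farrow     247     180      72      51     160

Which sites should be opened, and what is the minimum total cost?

Open Upton and Farrow; minimum total cost 723.

For any fixed open set, each sensor cluster goes to its cheapest open site; total = fixed + service.
{Upton, Farrow}: M1→Upton 76, M2→Upton 162, M3→Upton 72, M4→Farrow 51, M5→Upton 60. Service 421; fixed 302; total 723.
{Sutton, Farrow}: M1→Sutton 152, M2→Sutton 126, M3→Sutton 72, M4→Farrow 51, M5→Sutton 100. Service 501; fixed 232; total 733.
{Upton}: service 540 + fixed 235 = 775
{Upton, Brent, Sutton, Farrow}: service 329 + fixed 614 = 943
No other subset beats 723.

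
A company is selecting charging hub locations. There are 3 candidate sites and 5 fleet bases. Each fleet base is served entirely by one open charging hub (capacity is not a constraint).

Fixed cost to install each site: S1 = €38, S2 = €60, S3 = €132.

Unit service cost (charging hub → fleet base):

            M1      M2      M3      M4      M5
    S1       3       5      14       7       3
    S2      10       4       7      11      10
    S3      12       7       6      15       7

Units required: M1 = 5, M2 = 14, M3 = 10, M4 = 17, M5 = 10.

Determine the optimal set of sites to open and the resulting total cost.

For any fixed open set, each fleet base goes to its cheapest open site; total = fixed + service.
{S1, S2}: M1→S1 3·5=15, M2→S2 4·14=56, M3→S2 7·10=70, M4→S1 7·17=119, M5→S1 3·10=30. Service 290; fixed 98; total 388.
{S1}: service 374 + fixed 38 = 412
{S1, S3}: service 294 + fixed 170 = 464
{S1, S2, S3}: service 280 + fixed 230 = 510
(All 7 nonempty subsets were checked; S1 and S2 is lowest.)

Open S1 and S2; minimum total cost 388.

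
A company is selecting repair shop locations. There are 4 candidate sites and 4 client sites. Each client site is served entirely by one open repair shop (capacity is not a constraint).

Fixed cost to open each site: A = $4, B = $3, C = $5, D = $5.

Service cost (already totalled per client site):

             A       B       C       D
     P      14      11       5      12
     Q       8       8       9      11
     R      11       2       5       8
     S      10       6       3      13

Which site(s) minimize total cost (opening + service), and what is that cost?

Open B and C; minimum total cost 26.

For any fixed open set, each client site goes to its cheapest open site; total = fixed + service.
{B, C}: P→C 5, Q→B 8, R→B 2, S→C 3. Service 18; fixed 8; total 26.
{C}: P→C 5, Q→C 9, R→C 5, S→C 3. Service 22; fixed 5; total 27.
{A, B, C}: service 18 + fixed 12 = 30
{A, B, C, D}: service 18 + fixed 17 = 35
No other subset beats 26.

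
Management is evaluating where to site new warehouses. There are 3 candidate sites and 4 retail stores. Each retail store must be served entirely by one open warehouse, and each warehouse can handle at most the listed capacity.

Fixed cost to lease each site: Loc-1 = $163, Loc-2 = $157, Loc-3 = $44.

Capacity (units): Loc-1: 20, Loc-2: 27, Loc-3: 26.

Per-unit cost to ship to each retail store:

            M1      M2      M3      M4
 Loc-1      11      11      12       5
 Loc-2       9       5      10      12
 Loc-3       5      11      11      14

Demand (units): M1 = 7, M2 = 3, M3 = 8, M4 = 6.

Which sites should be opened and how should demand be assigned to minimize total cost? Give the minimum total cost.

Minimum total cost: 284

Open {Loc-3}: M1→Loc-3 5·7=35, M2→Loc-3 11·3=33, M3→Loc-3 11·8=88, M4→Loc-3 14·6=84.
Loads: Loc-3 carries 24/26. Service 240; fixed 44; total 284.
Next best feasible plan costs 387.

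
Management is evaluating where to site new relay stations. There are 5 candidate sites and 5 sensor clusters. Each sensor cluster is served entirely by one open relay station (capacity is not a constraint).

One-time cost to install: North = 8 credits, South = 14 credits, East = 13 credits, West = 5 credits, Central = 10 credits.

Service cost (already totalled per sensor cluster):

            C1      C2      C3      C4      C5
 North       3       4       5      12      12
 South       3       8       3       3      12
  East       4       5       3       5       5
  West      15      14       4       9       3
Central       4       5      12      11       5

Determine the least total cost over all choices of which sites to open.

For any fixed open set, each sensor cluster goes to its cheapest open site; total = fixed + service.
{East}: C1→East 4, C2→East 5, C3→East 3, C4→East 5, C5→East 5. Service 22; fixed 13; total 35.
{North, West}: service 23 + fixed 13 = 36
{East, West}: C1→East 4, C2→East 5, C3→East 3, C4→East 5, C5→West 3. Service 20; fixed 18; total 38.
{North, South, East, West, Central}: service 16 + fixed 50 = 66
No other subset beats 35.

Minimum total cost: 35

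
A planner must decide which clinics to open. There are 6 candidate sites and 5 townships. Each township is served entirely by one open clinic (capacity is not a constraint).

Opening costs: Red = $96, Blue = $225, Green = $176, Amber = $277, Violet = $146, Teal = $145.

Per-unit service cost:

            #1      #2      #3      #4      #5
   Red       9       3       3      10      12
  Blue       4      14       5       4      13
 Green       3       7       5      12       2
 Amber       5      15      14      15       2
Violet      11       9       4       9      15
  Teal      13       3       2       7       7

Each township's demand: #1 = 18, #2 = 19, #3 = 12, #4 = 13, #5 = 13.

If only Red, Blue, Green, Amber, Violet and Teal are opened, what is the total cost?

Total cost: 1278

Each township is assigned to its cheapest site among the open ones.
{Red, Blue, Green, Amber, Violet, Teal}: #1→Green 3·18=54, #2→Red 3·19=57, #3→Teal 2·12=24, #4→Blue 4·13=52, #5→Green 2·13=26. Service 213; fixed 1065; total 1278.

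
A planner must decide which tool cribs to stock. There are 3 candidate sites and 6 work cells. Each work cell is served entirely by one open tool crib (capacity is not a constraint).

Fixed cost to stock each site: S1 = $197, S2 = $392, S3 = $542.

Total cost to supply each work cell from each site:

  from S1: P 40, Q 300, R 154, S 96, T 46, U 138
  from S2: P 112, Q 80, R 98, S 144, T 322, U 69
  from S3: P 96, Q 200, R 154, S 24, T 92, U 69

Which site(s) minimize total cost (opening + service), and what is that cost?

Open S1 only; minimum total cost 971.

For any fixed open set, each work cell goes to its cheapest open site; total = fixed + service.
{S1}: P→S1 40, Q→S1 300, R→S1 154, S→S1 96, T→S1 46, U→S1 138. Service 774; fixed 197; total 971.
{S1, S2}: P→S1 40, Q→S2 80, R→S2 98, S→S1 96, T→S1 46, U→S2 69. Service 429; fixed 589; total 1018.
{S3}: P→S3 96, Q→S3 200, R→S3 154, S→S3 24, T→S3 92, U→S3 69. Service 635; fixed 542; total 1177.
{S1, S2, S3}: P→S1 40, Q→S2 80, R→S2 98, S→S3 24, T→S1 46, U→S2 69. Service 357; fixed 1131; total 1488.
No other subset beats 971.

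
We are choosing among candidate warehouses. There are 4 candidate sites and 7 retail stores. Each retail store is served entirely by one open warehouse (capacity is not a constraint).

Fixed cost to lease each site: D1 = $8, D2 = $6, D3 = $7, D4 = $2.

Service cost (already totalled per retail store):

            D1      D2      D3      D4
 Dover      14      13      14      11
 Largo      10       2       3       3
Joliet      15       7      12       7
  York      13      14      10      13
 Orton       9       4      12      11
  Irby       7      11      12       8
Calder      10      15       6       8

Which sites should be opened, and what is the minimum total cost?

For any fixed open set, each retail store goes to its cheapest open site; total = fixed + service.
{D2, D4}: Dover→D4 11, Largo→D2 2, Joliet→D2 7, York→D4 13, Orton→D2 4, Irby→D4 8, Calder→D4 8. Service 53; fixed 8; total 61.
{D2, D3, D4}: Dover→D4 11, Largo→D2 2, Joliet→D2 7, York→D3 10, Orton→D2 4, Irby→D4 8, Calder→D3 6. Service 48; fixed 15; total 63.
{D4}: Dover→D4 11, Largo→D4 3, Joliet→D4 7, York→D4 13, Orton→D4 11, Irby→D4 8, Calder→D4 8. Service 61; fixed 2; total 63.
{D1, D2, D3, D4}: service 47 + fixed 23 = 70
No other subset beats 61.

Open D2 and D4; minimum total cost 61.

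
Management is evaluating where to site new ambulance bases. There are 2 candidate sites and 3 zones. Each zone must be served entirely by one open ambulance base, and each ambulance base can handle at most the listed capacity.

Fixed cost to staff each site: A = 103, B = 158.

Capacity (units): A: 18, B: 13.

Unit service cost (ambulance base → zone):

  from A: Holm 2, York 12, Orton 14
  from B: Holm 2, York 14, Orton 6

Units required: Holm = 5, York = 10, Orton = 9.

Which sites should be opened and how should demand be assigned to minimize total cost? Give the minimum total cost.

Minimum total cost: 445

Open {A, B}: Holm→A 2·5=10, York→A 12·10=120, Orton→B 6·9=54.
Loads: A carries 15/18, B carries 9/13. Service 184; fixed 261; total 445.
Next best feasible plan costs 537.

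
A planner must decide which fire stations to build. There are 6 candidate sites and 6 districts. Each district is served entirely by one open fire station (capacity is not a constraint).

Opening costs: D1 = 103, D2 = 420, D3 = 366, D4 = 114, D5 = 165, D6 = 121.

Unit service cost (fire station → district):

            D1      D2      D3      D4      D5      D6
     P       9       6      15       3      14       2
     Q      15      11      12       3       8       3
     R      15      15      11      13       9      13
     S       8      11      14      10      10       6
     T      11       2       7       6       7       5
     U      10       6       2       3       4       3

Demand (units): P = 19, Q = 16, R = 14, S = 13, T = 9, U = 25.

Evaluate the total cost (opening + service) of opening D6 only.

Total cost: 587

Each district is assigned to its cheapest site among the open ones.
{D6}: P→D6 2·19=38, Q→D6 3·16=48, R→D6 13·14=182, S→D6 6·13=78, T→D6 5·9=45, U→D6 3·25=75. Service 466; fixed 121; total 587.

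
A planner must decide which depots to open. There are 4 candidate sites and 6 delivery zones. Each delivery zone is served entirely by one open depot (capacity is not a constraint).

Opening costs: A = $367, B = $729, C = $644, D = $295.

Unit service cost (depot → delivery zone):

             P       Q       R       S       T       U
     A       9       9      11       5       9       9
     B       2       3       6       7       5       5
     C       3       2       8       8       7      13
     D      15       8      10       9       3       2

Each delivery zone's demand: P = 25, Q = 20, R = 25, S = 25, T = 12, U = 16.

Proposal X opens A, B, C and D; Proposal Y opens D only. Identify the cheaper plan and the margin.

Proposal Y is cheaper by 1095.

Proposal X: {A, B, C, D}: P→B 2·25=50, Q→C 2·20=40, R→B 6·25=150, S→A 5·25=125, T→D 3·12=36, U→D 2·16=32. Service 433; fixed 2035; total 2468.
Proposal Y: {D}: P→D 15·25=375, Q→D 8·20=160, R→D 10·25=250, S→D 9·25=225, T→D 3·12=36, U→D 2·16=32. Service 1078; fixed 295; total 1373.
Difference: |2468 − 1373| = 1095.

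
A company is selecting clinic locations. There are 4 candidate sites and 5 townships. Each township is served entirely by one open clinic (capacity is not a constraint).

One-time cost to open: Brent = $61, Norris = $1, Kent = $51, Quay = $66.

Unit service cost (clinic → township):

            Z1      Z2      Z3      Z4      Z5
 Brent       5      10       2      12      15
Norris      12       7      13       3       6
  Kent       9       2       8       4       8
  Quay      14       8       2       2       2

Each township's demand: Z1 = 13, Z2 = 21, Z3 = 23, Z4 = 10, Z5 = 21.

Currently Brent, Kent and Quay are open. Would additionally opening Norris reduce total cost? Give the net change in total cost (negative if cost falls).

Current service cost with {Brent, Kent, Quay}: 215.
Adding Norris: each township re-picks its cheapest; new service cost 215, saving 0.
Extra fixed cost: 1. Net change = 1 − 0 = 1.
(Totals: 393 → 394.)

No — net change +1 (cost rises by 1).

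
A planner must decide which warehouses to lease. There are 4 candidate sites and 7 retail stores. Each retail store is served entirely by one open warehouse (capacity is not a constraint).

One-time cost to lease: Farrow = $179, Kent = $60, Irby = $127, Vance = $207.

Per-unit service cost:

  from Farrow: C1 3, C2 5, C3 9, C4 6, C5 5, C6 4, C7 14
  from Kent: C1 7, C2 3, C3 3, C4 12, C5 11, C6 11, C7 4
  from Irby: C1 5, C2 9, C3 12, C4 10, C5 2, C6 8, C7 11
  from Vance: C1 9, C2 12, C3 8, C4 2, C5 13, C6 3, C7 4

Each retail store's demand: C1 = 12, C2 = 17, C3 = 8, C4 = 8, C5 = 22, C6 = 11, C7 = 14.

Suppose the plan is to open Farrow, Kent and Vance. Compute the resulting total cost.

Total cost: 772

Each retail store is assigned to its cheapest site among the open ones.
{Farrow, Kent, Vance}: C1→Farrow 3·12=36, C2→Kent 3·17=51, C3→Kent 3·8=24, C4→Vance 2·8=16, C5→Farrow 5·22=110, C6→Vance 3·11=33, C7→Kent 4·14=56. Service 326; fixed 446; total 772.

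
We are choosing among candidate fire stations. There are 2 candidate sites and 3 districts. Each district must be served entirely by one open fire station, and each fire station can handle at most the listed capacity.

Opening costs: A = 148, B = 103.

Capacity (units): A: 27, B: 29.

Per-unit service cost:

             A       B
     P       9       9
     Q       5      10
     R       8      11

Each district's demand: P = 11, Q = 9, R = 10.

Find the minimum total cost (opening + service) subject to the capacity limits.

Minimum total cost: 475

Open {A, B}: P→B 9·11=99, Q→A 5·9=45, R→A 8·10=80.
Loads: A carries 19/27, B carries 11/29. Service 224; fixed 251; total 475.
Next best feasible plan costs 505.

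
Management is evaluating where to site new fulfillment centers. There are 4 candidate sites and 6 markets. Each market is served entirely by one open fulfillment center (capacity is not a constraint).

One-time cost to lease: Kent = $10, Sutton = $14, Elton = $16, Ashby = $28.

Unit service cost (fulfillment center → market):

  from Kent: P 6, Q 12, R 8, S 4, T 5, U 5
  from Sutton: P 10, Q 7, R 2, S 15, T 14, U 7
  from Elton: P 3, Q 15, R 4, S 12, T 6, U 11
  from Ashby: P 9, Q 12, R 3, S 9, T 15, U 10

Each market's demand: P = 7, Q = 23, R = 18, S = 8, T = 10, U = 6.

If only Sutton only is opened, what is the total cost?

Total cost: 583

Each market is assigned to its cheapest site among the open ones.
{Sutton}: P→Sutton 10·7=70, Q→Sutton 7·23=161, R→Sutton 2·18=36, S→Sutton 15·8=120, T→Sutton 14·10=140, U→Sutton 7·6=42. Service 569; fixed 14; total 583.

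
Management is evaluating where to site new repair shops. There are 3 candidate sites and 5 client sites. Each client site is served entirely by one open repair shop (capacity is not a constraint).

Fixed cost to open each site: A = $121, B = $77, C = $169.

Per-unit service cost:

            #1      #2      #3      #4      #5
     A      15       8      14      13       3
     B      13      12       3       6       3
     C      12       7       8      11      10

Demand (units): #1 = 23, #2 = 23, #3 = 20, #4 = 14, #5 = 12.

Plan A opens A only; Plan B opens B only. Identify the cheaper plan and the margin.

Plan B is cheaper by 316.

Plan A: {A}: #1→A 15·23=345, #2→A 8·23=184, #3→A 14·20=280, #4→A 13·14=182, #5→A 3·12=36. Service 1027; fixed 121; total 1148.
Plan B: {B}: #1→B 13·23=299, #2→B 12·23=276, #3→B 3·20=60, #4→B 6·14=84, #5→B 3·12=36. Service 755; fixed 77; total 832.
Difference: |1148 − 832| = 316.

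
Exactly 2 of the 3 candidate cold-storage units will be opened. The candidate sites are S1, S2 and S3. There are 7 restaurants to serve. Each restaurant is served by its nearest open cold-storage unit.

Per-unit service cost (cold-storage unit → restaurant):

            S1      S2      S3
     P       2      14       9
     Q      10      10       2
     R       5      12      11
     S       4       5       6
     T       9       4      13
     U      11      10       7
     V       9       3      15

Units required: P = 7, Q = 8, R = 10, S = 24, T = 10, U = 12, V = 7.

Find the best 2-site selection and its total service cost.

Choose S1 and S3; total service cost 413.

With exactly 2 open, each restaurant uses its cheapest among the chosen.
{S1, S3}: P→S1 2·7=14, Q→S3 2·8=16, R→S1 5·10=50, S→S1 4·24=96, T→S1 9·10=90, U→S3 7·12=84, V→S1 9·7=63. Service cost 413.
{S1, S2}: service cost 421
{S2, S3}: service cost 454
Among all 3 size-2 choices, {S1, S3} is lowest.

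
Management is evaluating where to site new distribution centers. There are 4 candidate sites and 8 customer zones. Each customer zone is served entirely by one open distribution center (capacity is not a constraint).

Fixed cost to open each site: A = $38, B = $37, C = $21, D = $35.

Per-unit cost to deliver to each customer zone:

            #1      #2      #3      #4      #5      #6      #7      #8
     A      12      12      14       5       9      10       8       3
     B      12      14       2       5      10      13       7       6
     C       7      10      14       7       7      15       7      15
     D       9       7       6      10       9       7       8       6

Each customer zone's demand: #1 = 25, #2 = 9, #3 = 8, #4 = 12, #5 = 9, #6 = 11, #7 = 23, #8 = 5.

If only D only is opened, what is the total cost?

Each customer zone is assigned to its cheapest site among the open ones.
{D}: #1→D 9·25=225, #2→D 7·9=63, #3→D 6·8=48, #4→D 10·12=120, #5→D 9·9=81, #6→D 7·11=77, #7→D 8·23=184, #8→D 6·5=30. Service 828; fixed 35; total 863.

Total cost: 863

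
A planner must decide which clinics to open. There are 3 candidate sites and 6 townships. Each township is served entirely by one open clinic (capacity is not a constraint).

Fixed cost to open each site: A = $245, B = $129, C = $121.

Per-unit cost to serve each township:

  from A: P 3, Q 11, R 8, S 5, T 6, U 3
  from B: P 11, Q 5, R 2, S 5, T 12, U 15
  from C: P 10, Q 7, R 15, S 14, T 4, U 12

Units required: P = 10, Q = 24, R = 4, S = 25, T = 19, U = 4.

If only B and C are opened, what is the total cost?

Each township is assigned to its cheapest site among the open ones.
{B, C}: P→C 10·10=100, Q→B 5·24=120, R→B 2·4=8, S→B 5·25=125, T→C 4·19=76, U→C 12·4=48. Service 477; fixed 250; total 727.

Total cost: 727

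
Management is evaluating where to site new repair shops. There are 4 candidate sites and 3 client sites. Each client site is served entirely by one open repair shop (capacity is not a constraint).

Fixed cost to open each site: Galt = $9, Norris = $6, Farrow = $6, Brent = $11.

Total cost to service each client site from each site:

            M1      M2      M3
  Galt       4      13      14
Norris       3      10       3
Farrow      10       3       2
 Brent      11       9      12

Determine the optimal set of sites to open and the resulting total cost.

Open Norris and Farrow; minimum total cost 20.

For any fixed open set, each client site goes to its cheapest open site; total = fixed + service.
{Norris, Farrow}: M1→Norris 3, M2→Farrow 3, M3→Farrow 2. Service 8; fixed 12; total 20.
{Farrow}: service 15 + fixed 6 = 21
{Norris}: service 16 + fixed 6 = 22
{Galt, Norris, Farrow, Brent}: service 8 + fixed 32 = 40
No other subset beats 20.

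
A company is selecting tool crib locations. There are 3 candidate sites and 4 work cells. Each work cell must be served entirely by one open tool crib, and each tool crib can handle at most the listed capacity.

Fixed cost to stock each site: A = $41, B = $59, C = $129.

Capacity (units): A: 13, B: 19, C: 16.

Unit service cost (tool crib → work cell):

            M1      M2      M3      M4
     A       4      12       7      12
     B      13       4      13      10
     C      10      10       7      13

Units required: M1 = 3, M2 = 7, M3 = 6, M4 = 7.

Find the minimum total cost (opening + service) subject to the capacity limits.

Minimum total cost: 252

Open {A, B}: M1→A 4·3=12, M2→B 4·7=28, M3→A 7·6=42, M4→B 10·7=70.
Loads: A carries 9/13, B carries 14/19. Service 152; fixed 100; total 252.
Next best feasible plan costs 279.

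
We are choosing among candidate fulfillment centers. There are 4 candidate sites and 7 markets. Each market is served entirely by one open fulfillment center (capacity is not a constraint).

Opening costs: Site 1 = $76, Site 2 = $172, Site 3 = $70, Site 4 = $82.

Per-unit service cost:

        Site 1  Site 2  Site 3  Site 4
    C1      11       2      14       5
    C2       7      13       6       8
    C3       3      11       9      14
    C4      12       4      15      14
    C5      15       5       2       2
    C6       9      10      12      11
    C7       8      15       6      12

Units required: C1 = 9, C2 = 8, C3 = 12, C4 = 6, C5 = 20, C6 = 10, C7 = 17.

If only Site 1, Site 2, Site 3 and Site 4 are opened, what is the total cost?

Total cost: 758

Each market is assigned to its cheapest site among the open ones.
{Site 1, Site 2, Site 3, Site 4}: C1→Site 2 2·9=18, C2→Site 3 6·8=48, C3→Site 1 3·12=36, C4→Site 2 4·6=24, C5→Site 3 2·20=40, C6→Site 1 9·10=90, C7→Site 3 6·17=102. Service 358; fixed 400; total 758.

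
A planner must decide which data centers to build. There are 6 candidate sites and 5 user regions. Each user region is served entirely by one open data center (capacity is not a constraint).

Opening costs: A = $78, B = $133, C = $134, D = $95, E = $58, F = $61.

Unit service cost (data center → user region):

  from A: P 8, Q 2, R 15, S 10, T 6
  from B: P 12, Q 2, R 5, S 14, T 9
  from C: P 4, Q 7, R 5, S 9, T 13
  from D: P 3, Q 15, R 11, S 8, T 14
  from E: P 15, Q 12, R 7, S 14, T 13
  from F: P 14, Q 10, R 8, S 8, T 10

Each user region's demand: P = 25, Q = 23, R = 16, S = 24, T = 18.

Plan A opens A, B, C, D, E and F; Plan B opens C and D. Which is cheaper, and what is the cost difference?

Plan A: {A, B, C, D, E, F}: P→D 3·25=75, Q→A 2·23=46, R→B 5·16=80, S→D 8·24=192, T→A 6·18=108. Service 501; fixed 559; total 1060.
Plan B: {C, D}: P→D 3·25=75, Q→C 7·23=161, R→C 5·16=80, S→D 8·24=192, T→C 13·18=234. Service 742; fixed 229; total 971.
Difference: |1060 − 971| = 89.

Plan B is cheaper by 89.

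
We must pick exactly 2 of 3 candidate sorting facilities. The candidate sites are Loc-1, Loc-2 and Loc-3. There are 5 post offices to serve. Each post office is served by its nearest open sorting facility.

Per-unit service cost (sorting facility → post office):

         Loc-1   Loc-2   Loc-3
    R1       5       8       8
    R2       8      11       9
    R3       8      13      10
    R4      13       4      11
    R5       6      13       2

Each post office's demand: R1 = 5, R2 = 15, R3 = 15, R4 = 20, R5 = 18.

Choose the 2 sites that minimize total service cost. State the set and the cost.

With exactly 2 open, each post office uses its cheapest among the chosen.
{Loc-2, Loc-3}: R1→Loc-2 8·5=40, R2→Loc-3 9·15=135, R3→Loc-3 10·15=150, R4→Loc-2 4·20=80, R5→Loc-3 2·18=36. Service cost 441.
{Loc-1, Loc-2}: service cost 453
{Loc-1, Loc-3}: service cost 521
Among all 3 size-2 choices, {Loc-2, Loc-3} is lowest.

Choose Loc-2 and Loc-3; total service cost 441.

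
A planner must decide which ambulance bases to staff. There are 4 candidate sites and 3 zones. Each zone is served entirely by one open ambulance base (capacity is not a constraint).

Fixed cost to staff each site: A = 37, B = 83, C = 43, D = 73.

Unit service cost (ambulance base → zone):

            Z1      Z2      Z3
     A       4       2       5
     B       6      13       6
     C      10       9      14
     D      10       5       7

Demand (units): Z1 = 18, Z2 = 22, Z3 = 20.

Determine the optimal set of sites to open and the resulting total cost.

Open A only; minimum total cost 253.

For any fixed open set, each zone goes to its cheapest open site; total = fixed + service.
{A}: Z1→A 4·18=72, Z2→A 2·22=44, Z3→A 5·20=100. Service 216; fixed 37; total 253.
{A, C}: Z1→A 4·18=72, Z2→A 2·22=44, Z3→A 5·20=100. Service 216; fixed 80; total 296.
{A, D}: Z1→A 4·18=72, Z2→A 2·22=44, Z3→A 5·20=100. Service 216; fixed 110; total 326.
{A, B, C, D}: service 216 + fixed 236 = 452
No other subset beats 253.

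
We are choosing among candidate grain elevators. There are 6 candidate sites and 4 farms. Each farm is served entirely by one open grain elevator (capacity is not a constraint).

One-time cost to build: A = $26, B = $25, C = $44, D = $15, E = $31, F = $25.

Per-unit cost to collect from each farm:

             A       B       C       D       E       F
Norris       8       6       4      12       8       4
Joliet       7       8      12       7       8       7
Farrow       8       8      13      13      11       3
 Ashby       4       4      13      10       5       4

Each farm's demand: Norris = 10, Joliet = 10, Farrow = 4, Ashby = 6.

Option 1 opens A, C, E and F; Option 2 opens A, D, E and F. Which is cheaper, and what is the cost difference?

Option 1: {A, C, E, F}: Norris→C 4·10=40, Joliet→A 7·10=70, Farrow→F 3·4=12, Ashby→A 4·6=24. Service 146; fixed 126; total 272.
Option 2: {A, D, E, F}: Norris→F 4·10=40, Joliet→A 7·10=70, Farrow→F 3·4=12, Ashby→A 4·6=24. Service 146; fixed 97; total 243.
Difference: |272 − 243| = 29.

Option 2 is cheaper by 29.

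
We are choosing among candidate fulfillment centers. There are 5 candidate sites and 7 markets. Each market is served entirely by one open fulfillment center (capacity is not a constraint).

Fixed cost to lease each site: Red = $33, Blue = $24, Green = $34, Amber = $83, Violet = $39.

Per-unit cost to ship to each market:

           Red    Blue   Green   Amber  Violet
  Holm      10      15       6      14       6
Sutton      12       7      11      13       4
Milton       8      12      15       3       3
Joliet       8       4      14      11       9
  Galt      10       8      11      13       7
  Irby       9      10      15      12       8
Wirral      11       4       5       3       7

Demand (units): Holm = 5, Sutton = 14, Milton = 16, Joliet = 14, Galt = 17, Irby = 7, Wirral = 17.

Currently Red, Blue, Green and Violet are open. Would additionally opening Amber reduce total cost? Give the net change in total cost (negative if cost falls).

Current service cost with {Red, Blue, Green, Violet}: 433.
Adding Amber: each market re-picks its cheapest; new service cost 416, saving 17.
Extra fixed cost: 83. Net change = 83 − 17 = 66.
(Totals: 563 → 629.)

No — net change +66 (cost rises by 66).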